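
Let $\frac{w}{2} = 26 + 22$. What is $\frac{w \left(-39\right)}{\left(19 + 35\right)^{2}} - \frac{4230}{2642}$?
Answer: $- \frac{308699}{107001} \approx -2.885$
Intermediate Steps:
$w = 96$ ($w = 2 \left(26 + 22\right) = 2 \cdot 48 = 96$)
$\frac{w \left(-39\right)}{\left(19 + 35\right)^{2}} - \frac{4230}{2642} = \frac{96 \left(-39\right)}{\left(19 + 35\right)^{2}} - \frac{4230}{2642} = - \frac{3744}{54^{2}} - \frac{2115}{1321} = - \frac{3744}{2916} - \frac{2115}{1321} = \left(-3744\right) \frac{1}{2916} - \frac{2115}{1321} = - \frac{104}{81} - \frac{2115}{1321} = - \frac{308699}{107001}$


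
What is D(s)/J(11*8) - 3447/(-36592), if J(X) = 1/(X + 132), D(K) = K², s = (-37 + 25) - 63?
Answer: 45282603447/36592 ≈ 1.2375e+6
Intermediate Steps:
s = -75 (s = -12 - 63 = -75)
J(X) = 1/(132 + X)
D(s)/J(11*8) - 3447/(-36592) = (-75)²/(1/(132 + 11*8)) - 3447/(-36592) = 5625/(1/(132 + 88)) - 3447*(-1/36592) = 5625/(1/220) + 3447/36592 = 5625*220 + 3447/36592 = 1237500 + 3447/36592 = 45282603447/36592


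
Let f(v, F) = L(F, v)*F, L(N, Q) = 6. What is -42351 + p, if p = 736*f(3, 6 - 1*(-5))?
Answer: 6225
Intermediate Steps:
f(v, F) = 6*F
p = 48576 (p = 736*(6*(6 - 1*(-5))) = 736*(6*(6 + 5)) = 736*(6*11) = 736*66 = 48576)
-42351 + p = -42351 + 48576 = 6225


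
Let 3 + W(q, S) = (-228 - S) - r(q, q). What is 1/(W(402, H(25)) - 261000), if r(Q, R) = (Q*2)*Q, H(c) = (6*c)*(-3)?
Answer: -1/583989 ≈ -1.7124e-6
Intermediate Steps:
H(c) = -18*c
r(Q, R) = 2*Q² (r(Q, R) = (2*Q)*Q = 2*Q²)
W(q, S) = -231 - S - 2*q² (W(q, S) = -3 + ((-228 - S) - 2*q²) = -3 + (-228 - S - 2*q²) = -231 - S - 2*q²)
1/(W(402, H(25)) - 261000) = 1/((-231 - (-18)*25 - 2*402²) - 261000) = 1/((-231 - 1*(-450) - 2*161604) - 261000) = 1/((-231 + 450 - 323208) - 261000) = 1/(-322989 - 261000) = 1/(-583989) = -1/583989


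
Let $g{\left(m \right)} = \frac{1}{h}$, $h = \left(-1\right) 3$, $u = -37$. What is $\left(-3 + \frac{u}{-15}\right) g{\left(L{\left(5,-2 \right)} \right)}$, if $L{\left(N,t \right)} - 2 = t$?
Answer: $\frac{8}{45} \approx 0.17778$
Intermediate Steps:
$L{\left(N,t \right)} = 2 + t$
$h = -3$
$g{\left(m \right)} = - \frac{1}{3}$ ($g{\left(m \right)} = \frac{1}{-3} = - \frac{1}{3}$)
$\left(-3 + \frac{u}{-15}\right) g{\left(L{\left(5,-2 \right)} \right)} = \left(-3 - \frac{37}{-15}\right) \left(- \frac{1}{3}\right) = \left(-3 - - \frac{37}{15}\right) \left(- \frac{1}{3}\right) = \left(-3 + \frac{37}{15}\right) \left(- \frac{1}{3}\right) = \left(- \frac{8}{15}\right) \left(- \frac{1}{3}\right) = \frac{8}{45}$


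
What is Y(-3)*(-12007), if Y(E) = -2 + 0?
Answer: 24014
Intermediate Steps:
Y(E) = -2
Y(-3)*(-12007) = -2*(-12007) = 24014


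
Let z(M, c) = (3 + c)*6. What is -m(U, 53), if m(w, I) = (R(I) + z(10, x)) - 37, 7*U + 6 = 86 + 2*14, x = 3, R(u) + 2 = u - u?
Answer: 3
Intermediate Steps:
R(u) = -2 (R(u) = -2 + (u - u) = -2 + 0 = -2)
z(M, c) = 18 + 6*c
U = 108/7 (U = -6/7 + (86 + 2*14)/7 = -6/7 + (86 + 28)/7 = -6/7 + (1/7)*114 = -6/7 + 114/7 = 108/7 ≈ 15.429)
m(w, I) = -3 (m(w, I) = (-2 + (18 + 6*3)) - 37 = (-2 + (18 + 18)) - 37 = (-2 + 36) - 37 = 34 - 37 = -3)
-m(U, 53) = -1*(-3) = 3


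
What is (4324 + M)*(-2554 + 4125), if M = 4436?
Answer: 13761960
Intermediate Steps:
(4324 + M)*(-2554 + 4125) = (4324 + 4436)*(-2554 + 4125) = 8760*1571 = 13761960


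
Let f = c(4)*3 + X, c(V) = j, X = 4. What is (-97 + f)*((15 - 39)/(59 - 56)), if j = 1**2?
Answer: 720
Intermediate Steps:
j = 1
c(V) = 1
f = 7 (f = 1*3 + 4 = 3 + 4 = 7)
(-97 + f)*((15 - 39)/(59 - 56)) = (-97 + 7)*((15 - 39)/(59 - 56)) = -(-2160)/3 = -90*(-8) = 720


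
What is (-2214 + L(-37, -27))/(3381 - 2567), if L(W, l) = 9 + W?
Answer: -1121/407 ≈ -2.7543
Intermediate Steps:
(-2214 + L(-37, -27))/(3381 - 2567) = (-2214 + (9 - 37))/(3381 - 2567) = (-2214 - 28)/814 = -2242*1/814 = -1121/407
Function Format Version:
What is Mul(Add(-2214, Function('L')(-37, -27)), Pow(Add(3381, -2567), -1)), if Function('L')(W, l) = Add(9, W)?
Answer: Rational(-1121, 407) ≈ -2.7543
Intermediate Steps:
Mul(Add(-2214, Function('L')(-37, -27)), Pow(Add(3381, -2567), -1)) = Mul(Add(-2214, Add(9, -37)), Pow(Add(3381, -2567), -1)) = Mul(Add(-2214, -28), Pow(814, -1)) = Mul(-2242, Rational(1, 814)) = Rational(-1121, 407)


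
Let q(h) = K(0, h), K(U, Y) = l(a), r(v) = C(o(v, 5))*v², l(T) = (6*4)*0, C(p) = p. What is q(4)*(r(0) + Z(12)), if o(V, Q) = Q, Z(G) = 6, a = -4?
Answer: 0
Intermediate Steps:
l(T) = 0 (l(T) = 24*0 = 0)
r(v) = 5*v²
K(U, Y) = 0
q(h) = 0
q(4)*(r(0) + Z(12)) = 0*(5*0² + 6) = 0*(5*0 + 6) = 0*(0 + 6) = 0*6 = 0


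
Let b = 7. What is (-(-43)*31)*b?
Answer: 9331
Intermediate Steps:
(-(-43)*31)*b = -(-43)*31*7 = -43*(-31)*7 = 1333*7 = 9331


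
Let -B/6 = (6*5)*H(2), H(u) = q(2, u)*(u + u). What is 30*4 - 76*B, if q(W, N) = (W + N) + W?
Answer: 328440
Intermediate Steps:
q(W, N) = N + 2*W (q(W, N) = (N + W) + W = N + 2*W)
H(u) = 2*u*(4 + u) (H(u) = (u + 2*2)*(u + u) = (u + 4)*(2*u) = (4 + u)*(2*u) = 2*u*(4 + u))
B = -4320 (B = -6*6*5*2*2*(4 + 2) = -180*2*2*6 = -180*24 = -6*720 = -4320)
30*4 - 76*B = 30*4 - 76*(-4320) = 120 + 328320 = 328440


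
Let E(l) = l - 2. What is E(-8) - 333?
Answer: -343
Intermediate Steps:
E(l) = -2 + l
E(-8) - 333 = (-2 - 8) - 333 = -10 - 333 = -343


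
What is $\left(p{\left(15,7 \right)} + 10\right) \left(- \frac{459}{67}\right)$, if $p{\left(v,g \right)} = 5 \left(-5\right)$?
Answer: $\frac{6885}{67} \approx 102.76$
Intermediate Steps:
$p{\left(v,g \right)} = -25$
$\left(p{\left(15,7 \right)} + 10\right) \left(- \frac{459}{67}\right) = \left(-25 + 10\right) \left(- \frac{459}{67}\right) = - 15 \left(\left(-459\right) \frac{1}{67}\right) = \left(-15\right) \left(- \frac{459}{67}\right) = \frac{6885}{67}$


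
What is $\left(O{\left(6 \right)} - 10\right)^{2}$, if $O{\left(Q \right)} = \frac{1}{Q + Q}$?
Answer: $\frac{14161}{144} \approx 98.34$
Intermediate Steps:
$O{\left(Q \right)} = \frac{1}{2 Q}$
$\left(O{\left(6 \right)} - 10\right)^{2} = \left(\frac{1}{2 \cdot 6} - 10\right)^{2} = \left(\frac{1}{2} \cdot \frac{1}{6} - 10\right)^{2} = \left(\frac{1}{12} - 10\right)^{2} = \left(- \frac{119}{12}\right)^{2} = \frac{14161}{144}$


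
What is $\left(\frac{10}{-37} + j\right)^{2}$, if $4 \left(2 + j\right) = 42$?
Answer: $\frac{370881}{5476} \approx 67.728$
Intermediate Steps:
$j = \frac{17}{2}$ ($j = -2 + \frac{1}{4} \cdot 42 = -2 + \frac{21}{2} = \frac{17}{2} \approx 8.5$)
$\left(\frac{10}{-37} + j\right)^{2} = \left(\frac{10}{-37} + \frac{17}{2}\right)^{2} = \left(10 \left(- \frac{1}{37}\right) + \frac{17}{2}\right)^{2} = \left(- \frac{10}{37} + \frac{17}{2}\right)^{2} = \left(\frac{609}{74}\right)^{2} = \frac{370881}{5476}$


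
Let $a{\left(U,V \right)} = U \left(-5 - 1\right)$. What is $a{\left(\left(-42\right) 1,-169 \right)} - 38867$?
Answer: $-38615$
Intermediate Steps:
$a{\left(U,V \right)} = - 6 U$ ($a{\left(U,V \right)} = U \left(-6\right) = - 6 U$)
$a{\left(\left(-42\right) 1,-169 \right)} - 38867 = - 6 \left(\left(-42\right) 1\right) - 38867 = \left(-6\right) \left(-42\right) - 38867 = 252 - 38867 = -38615$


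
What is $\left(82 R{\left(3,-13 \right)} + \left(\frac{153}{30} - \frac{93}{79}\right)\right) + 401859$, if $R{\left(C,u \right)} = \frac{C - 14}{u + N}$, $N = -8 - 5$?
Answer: $\frac{4127488507}{10270} \approx 4.019 \cdot 10^{5}$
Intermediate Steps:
$N = -13$
$R{\left(C,u \right)} = \frac{-14 + C}{-13 + u}$ ($R{\left(C,u \right)} = \frac{C - 14}{u - 13} = \frac{-14 + C}{-13 + u}$)
$\left(82 R{\left(3,-13 \right)} + \left(\frac{153}{30} - \frac{93}{79}\right)\right) + 401859 = \left(82 \frac{-14 + 3}{-13 - 13} + \left(\frac{153}{30} - \frac{93}{79}\right)\right) + 401859 = \left(82 \frac{1}{-26} \left(-11\right) + \left(153 \cdot \frac{1}{30} - \frac{93}{79}\right)\right) + 401859 = \left(82 \left(\left(- \frac{1}{26}\right) \left(-11\right)\right) + \left(\frac{51}{10} - \frac{93}{79}\right)\right) + 401859 = \left(82 \cdot \frac{11}{26} + \frac{3099}{790}\right) + 401859 = \left(\frac{451}{13} + \frac{3099}{790}\right) + 401859 = \frac{396577}{10270} + 401859 = \frac{4127488507}{10270}$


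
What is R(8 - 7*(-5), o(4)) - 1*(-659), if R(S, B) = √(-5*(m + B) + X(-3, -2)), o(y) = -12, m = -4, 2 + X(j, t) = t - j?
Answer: 659 + √79 ≈ 667.89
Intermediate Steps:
X(j, t) = -2 + t - j (X(j, t) = -2 + (t - j) = -2 + t - j)
R(S, B) = √(19 - 5*B) (R(S, B) = √(-5*(-4 + B) + (-2 - 2 - 1*(-3))) = √((20 - 5*B) + (-2 - 2 + 3)) = √((20 - 5*B) - 1) = √(19 - 5*B))
R(8 - 7*(-5), o(4)) - 1*(-659) = √(19 - 5*(-12)) - 1*(-659) = √(19 + 60) + 659 = √79 + 659 = 659 + √79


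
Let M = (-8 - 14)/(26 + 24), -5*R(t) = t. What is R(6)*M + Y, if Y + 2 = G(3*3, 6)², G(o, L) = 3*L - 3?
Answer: 27941/125 ≈ 223.53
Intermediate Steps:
R(t) = -t/5
M = -11/25 (M = -22/50 = -22*1/50 = -11/25 ≈ -0.44000)
G(o, L) = -3 + 3*L
Y = 223 (Y = -2 + (-3 + 3*6)² = -2 + (-3 + 18)² = -2 + 15² = -2 + 225 = 223)
R(6)*M + Y = -⅕*6*(-11/25) + 223 = -6/5*(-11/25) + 223 = 66/125 + 223 = 27941/125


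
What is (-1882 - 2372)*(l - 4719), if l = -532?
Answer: 22337754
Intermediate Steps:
(-1882 - 2372)*(l - 4719) = (-1882 - 2372)*(-532 - 4719) = -4254*(-5251) = 22337754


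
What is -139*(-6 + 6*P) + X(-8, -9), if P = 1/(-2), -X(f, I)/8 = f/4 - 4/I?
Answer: 11371/9 ≈ 1263.4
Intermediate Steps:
X(f, I) = -2*f + 32/I (X(f, I) = -8*(f/4 - 4/I) = -8*(-4/I + f/4) = -2*f + 32/I)
P = -½ ≈ -0.50000
-139*(-6 + 6*P) + X(-8, -9) = -139*(-6 + 6*(-½)) + (-2*(-8) + 32/(-9)) = -139*(-6 - 3) + (16 + 32*(-⅑)) = -139*(-9) + (16 - 32/9) = 1251 + 112/9 = 11371/9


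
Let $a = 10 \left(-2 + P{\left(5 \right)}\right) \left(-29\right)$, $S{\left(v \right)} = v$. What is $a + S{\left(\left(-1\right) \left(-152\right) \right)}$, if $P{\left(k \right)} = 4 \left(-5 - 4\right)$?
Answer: $11172$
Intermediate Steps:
$P{\left(k \right)} = -36$ ($P{\left(k \right)} = 4 \left(-9\right) = -36$)
$a = 11020$ ($a = 10 \left(-2 - 36\right) \left(-29\right) = 10 \left(-38\right) \left(-29\right) = \left(-380\right) \left(-29\right) = 11020$)
$a + S{\left(\left(-1\right) \left(-152\right) \right)} = 11020 - -152 = 11020 + 152 = 11172$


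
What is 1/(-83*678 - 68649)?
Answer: -1/124923 ≈ -8.0049e-6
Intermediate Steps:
1/(-83*678 - 68649) = 1/(-56274 - 68649) = 1/(-124923) = -1/124923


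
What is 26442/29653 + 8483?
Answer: 19351757/2281 ≈ 8483.9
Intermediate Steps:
26442/29653 + 8483 = 26442*(1/29653) + 8483 = 2034/2281 + 8483 = 19351757/2281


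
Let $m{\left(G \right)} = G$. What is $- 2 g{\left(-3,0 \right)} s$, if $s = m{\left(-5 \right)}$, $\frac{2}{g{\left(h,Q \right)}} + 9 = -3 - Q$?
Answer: $- \frac{5}{3} \approx -1.6667$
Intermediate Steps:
$g{\left(h,Q \right)} = \frac{2}{-12 - Q}$ ($g{\left(h,Q \right)} = \frac{2}{-9 - \left(3 + Q\right)} = \frac{2}{-12 - Q}$)
$s = -5$
$- 2 g{\left(-3,0 \right)} s = - 2 \left(- \frac{2}{12 + 0}\right) \left(-5\right) = - 2 \left(- \frac{2}{12}\right) \left(-5\right) = - 2 \left(\left(-2\right) \frac{1}{12}\right) \left(-5\right) = \left(-2\right) \left(- \frac{1}{6}\right) \left(-5\right) = \frac{1}{3} \left(-5\right) = - \frac{5}{3}$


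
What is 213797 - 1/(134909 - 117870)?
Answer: 3642887082/17039 ≈ 2.1380e+5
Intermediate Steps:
213797 - 1/(134909 - 117870) = 213797 - 1/17039 = 3642887082/17039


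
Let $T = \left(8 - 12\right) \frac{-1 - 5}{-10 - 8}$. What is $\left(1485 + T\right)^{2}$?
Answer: $\frac{19811401}{9} \approx 2.2013 \cdot 10^{6}$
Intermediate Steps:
$T = - \frac{4}{3}$ ($T = - 4 \frac{-1 - 5}{-18} = - 4 \left(-1 - 5\right) \left(- \frac{1}{18}\right) = - 4 \left(\left(-6\right) \left(- \frac{1}{18}\right)\right) = \left(-4\right) \frac{1}{3} = - \frac{4}{3} \approx -1.3333$)
$\left(1485 + T\right)^{2} = \left(1485 - \frac{4}{3}\right)^{2} = \left(\frac{4451}{3}\right)^{2} = \frac{19811401}{9}$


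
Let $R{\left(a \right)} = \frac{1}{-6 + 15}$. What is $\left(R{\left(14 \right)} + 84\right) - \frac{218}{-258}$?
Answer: $\frac{32878}{387} \approx 84.956$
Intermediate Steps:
$R{\left(a \right)} = \frac{1}{9}$
$\left(R{\left(14 \right)} + 84\right) - \frac{218}{-258} = \left(\frac{1}{9} + 84\right) - \frac{218}{-258} = \frac{757}{9} - - \frac{109}{129} = \frac{757}{9} + \frac{109}{129} = \frac{32878}{387}$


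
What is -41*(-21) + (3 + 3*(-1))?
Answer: 861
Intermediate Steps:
-41*(-21) + (3 + 3*(-1)) = 861 + (3 - 3) = 861 + 0 = 861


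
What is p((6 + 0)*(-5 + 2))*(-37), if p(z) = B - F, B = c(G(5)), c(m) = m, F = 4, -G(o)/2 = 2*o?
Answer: 888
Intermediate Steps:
G(o) = -4*o
B = -20 (B = -4*5 = -20)
p(z) = -24 (p(z) = -20 - 1*4 = -20 - 4 = -24)
p((6 + 0)*(-5 + 2))*(-37) = -24*(-37) = 888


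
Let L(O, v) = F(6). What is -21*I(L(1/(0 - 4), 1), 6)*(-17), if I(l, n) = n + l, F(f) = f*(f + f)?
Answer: 27846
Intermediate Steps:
F(f) = 2*f² (F(f) = f*(2*f) = 2*f²)
L(O, v) = 72 (L(O, v) = 2*6² = 2*36 = 72)
I(l, n) = l + n
-21*I(L(1/(0 - 4), 1), 6)*(-17) = -21*(72 + 6)*(-17) = -21*78*(-17) = -1638*(-17) = 27846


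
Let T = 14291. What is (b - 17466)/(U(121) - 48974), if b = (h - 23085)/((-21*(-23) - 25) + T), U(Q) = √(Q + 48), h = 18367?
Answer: 36801536/103160827 ≈ 0.35674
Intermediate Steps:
U(Q) = √(48 + Q)
b = -674/2107 (b = (18367 - 23085)/((-21*(-23) - 25) + 14291) = -4718/((483 - 25) + 14291) = -4718/(458 + 14291) = -4718/14749 = -4718*1/14749 = -674/2107 ≈ -0.31989)
(b - 17466)/(U(121) - 48974) = (-674/2107 - 17466)/(√(48 + 121) - 48974) = -36801536/(2107*(√169 - 48974)) = -36801536/(2107*(13 - 48974)) = -36801536/2107/(-48961) = -36801536/2107*(-1/48961) = 36801536/103160827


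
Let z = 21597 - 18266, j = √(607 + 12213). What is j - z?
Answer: -3331 + 2*√3205 ≈ -3217.8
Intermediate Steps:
j = 2*√3205 (j = √12820 = 2*√3205 ≈ 113.23)
z = 3331
j - z = 2*√3205 - 1*3331 = 2*√3205 - 3331 = -3331 + 2*√3205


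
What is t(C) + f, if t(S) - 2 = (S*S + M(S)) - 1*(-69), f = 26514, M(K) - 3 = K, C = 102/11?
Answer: 3228674/121 ≈ 26683.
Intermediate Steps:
C = 102/11 (C = 102*(1/11) = 102/11 ≈ 9.2727)
M(K) = 3 + K
t(S) = 74 + S + S² (t(S) = 2 + ((S*S + (3 + S)) - 1*(-69)) = 2 + ((S² + (3 + S)) + 69) = 2 + ((3 + S + S²) + 69) = 2 + (72 + S + S²) = 74 + S + S²)
t(C) + f = (74 + 102/11 + (102/11)²) + 26514 = (74 + 102/11 + 10404/121) + 26514 = 20480/121 + 26514 = 3228674/121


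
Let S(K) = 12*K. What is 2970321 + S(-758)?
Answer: 2961225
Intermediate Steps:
2970321 + S(-758) = 2970321 + 12*(-758) = 2970321 - 9096 = 2961225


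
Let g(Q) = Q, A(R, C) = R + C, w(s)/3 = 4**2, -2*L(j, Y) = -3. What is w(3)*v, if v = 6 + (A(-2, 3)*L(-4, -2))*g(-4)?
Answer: 0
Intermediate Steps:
L(j, Y) = 3/2 (L(j, Y) = -1/2*(-3) = 3/2)
w(s) = 48 (w(s) = 3*4**2 = 3*16 = 48)
A(R, C) = C + R
v = 0 (v = 6 + ((3 - 2)*(3/2))*(-4) = 6 + (1*(3/2))*(-4) = 6 + (3/2)*(-4) = 6 - 6 = 0)
w(3)*v = 48*0 = 0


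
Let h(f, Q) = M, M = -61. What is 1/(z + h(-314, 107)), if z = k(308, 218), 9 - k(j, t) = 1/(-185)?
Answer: -185/9619 ≈ -0.019233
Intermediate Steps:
k(j, t) = 1666/185 (k(j, t) = 9 - 1/(-185) = 9 - 1*(-1/185) = 9 + 1/185 = 1666/185)
h(f, Q) = -61
z = 1666/185 ≈ 9.0054
1/(z + h(-314, 107)) = 1/(1666/185 - 61) = 1/(-9619/185) = -185/9619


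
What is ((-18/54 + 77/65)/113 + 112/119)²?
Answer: 126296365924/140321414025 ≈ 0.90005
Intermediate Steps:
((-18/54 + 77/65)/113 + 112/119)² = ((-18*1/54 + 77*(1/65))*(1/113) + 112*(1/119))² = ((-⅓ + 77/65)*(1/113) + 16/17)² = ((166/195)*(1/113) + 16/17)² = (166/22035 + 16/17)² = (355382/374595)² = 126296365924/140321414025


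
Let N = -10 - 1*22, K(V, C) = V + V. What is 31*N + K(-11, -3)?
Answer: -1014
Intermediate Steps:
K(V, C) = 2*V
N = -32 (N = -10 - 22 = -32)
31*N + K(-11, -3) = 31*(-32) + 2*(-11) = -992 - 22 = -1014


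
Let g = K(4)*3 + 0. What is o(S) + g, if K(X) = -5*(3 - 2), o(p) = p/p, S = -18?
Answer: -14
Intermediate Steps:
o(p) = 1
K(X) = -5 (K(X) = -5*1 = -5)
g = -15 (g = -5*3 + 0 = -15 + 0 = -15)
o(S) + g = 1 - 15 = -14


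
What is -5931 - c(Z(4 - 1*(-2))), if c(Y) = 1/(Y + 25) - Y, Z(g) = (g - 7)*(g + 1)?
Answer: -106885/18 ≈ -5938.1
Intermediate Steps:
Z(g) = (1 + g)*(-7 + g) (Z(g) = (-7 + g)*(1 + g) = (1 + g)*(-7 + g))
c(Y) = 1/(25 + Y) - Y
-5931 - c(Z(4 - 1*(-2))) = -5931 - (1 - (-7 + (4 - 1*(-2))**2 - 6*(4 - 1*(-2)))**2 - 25*(-7 + (4 - 1*(-2))**2 - 6*(4 - 1*(-2))))/(25 + (-7 + (4 - 1*(-2))**2 - 6*(4 - 1*(-2)))) = -5931 - (1 - (-7 + (4 + 2)**2 - 6*(4 + 2))**2 - 25*(-7 + (4 + 2)**2 - 6*(4 + 2)))/(25 + (-7 + (4 + 2)**2 - 6*(4 + 2))) = -5931 - (1 - (-7 + 6**2 - 6*6)**2 - 25*(-7 + 6**2 - 6*6))/(25 + (-7 + 6**2 - 6*6)) = -5931 - (1 - (-7 + 36 - 36)**2 - 25*(-7 + 36 - 36))/(25 + (-7 + 36 - 36)) = -5931 - (1 - 1*(-7)**2 - 25*(-7))/(25 - 7) = -5931 - (1 - 1*49 + 175)/18 = -5931 - (1 - 49 + 175)/18 = -5931 - 127/18 = -106885/18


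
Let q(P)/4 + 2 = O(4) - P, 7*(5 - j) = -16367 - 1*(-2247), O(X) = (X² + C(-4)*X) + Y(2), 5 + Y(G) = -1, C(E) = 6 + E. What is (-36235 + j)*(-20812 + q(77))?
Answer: 720385920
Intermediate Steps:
Y(G) = -6 (Y(G) = -5 - 1 = -6)
O(X) = -6 + X² + 2*X (O(X) = (X² + (6 - 4)*X) - 6 = (X² + 2*X) - 6 = -6 + X² + 2*X)
j = 14155/7 (j = 5 - (-16367 - 1*(-2247))/7 = 5 - (-16367 + 2247)/7 = 5 - ⅐*(-14120) = 5 + 14120/7 = 14155/7 ≈ 2022.1)
q(P) = 64 - 4*P (q(P) = -8 + 4*((-6 + 4² + 2*4) - P) = -8 + 4*((-6 + 16 + 8) - P) = -8 + 4*(18 - P) = -8 + (72 - 4*P) = 64 - 4*P)
(-36235 + j)*(-20812 + q(77)) = (-36235 + 14155/7)*(-20812 + (64 - 4*77)) = -239490*(-20812 + (64 - 308))/7 = -239490*(-20812 - 244)/7 = -239490/7*(-21056) = 720385920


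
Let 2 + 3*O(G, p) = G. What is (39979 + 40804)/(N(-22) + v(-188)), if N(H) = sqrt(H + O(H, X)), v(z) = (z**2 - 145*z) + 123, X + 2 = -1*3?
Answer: 1689091747/1311558853 - 80783*I*sqrt(30)/3934676559 ≈ 1.2879 - 0.00011245*I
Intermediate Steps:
X = -5 (X = -2 - 1*3 = -2 - 3 = -5)
O(G, p) = -2/3 + G/3
v(z) = 123 + z**2 - 145*z
N(H) = sqrt(-2/3 + 4*H/3) (N(H) = sqrt(H + (-2/3 + H/3)) = sqrt(-2/3 + 4*H/3))
(39979 + 40804)/(N(-22) + v(-188)) = (39979 + 40804)/(sqrt(-6 + 12*(-22))/3 + (123 + (-188)**2 - 145*(-188))) = 80783/(sqrt(-6 - 264)/3 + (123 + 35344 + 27260)) = 80783/(sqrt(-270)/3 + 62727) = 80783/((3*I*sqrt(30))/3 + 62727) = 80783/(I*sqrt(30) + 62727) = 80783/(62727 + I*sqrt(30))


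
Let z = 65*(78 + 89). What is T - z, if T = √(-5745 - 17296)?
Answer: -10855 + I*√23041 ≈ -10855.0 + 151.79*I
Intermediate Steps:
T = I*√23041 (T = √(-23041) = I*√23041 ≈ 151.79*I)
z = 10855 (z = 65*167 = 10855)
T - z = I*√23041 - 1*10855 = I*√23041 - 10855 = -10855 + I*√23041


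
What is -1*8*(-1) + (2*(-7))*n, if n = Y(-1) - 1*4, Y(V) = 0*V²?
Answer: 64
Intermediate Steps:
Y(V) = 0
n = -4 (n = 0 - 1*4 = 0 - 4 = -4)
-1*8*(-1) + (2*(-7))*n = -1*8*(-1) + (2*(-7))*(-4) = -8*(-1) - 14*(-4) = 8 + 56 = 64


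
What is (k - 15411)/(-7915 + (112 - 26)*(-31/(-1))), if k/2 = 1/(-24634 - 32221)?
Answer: 876192407/298431895 ≈ 2.9360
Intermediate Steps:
k = -2/56855 (k = 2/(-24634 - 32221) = 2/(-56855) = 2*(-1/56855) = -2/56855 ≈ -3.5177e-5)
(k - 15411)/(-7915 + (112 - 26)*(-31/(-1))) = (-2/56855 - 15411)/(-7915 + (112 - 26)*(-31/(-1))) = -876192407/(56855*(-7915 + 86*(-31*(-1)))) = -876192407/(56855*(-7915 + 86*31)) = -876192407/(56855*(-7915 + 2666)) = -876192407/56855/(-5249) = -876192407/56855*(-1/5249) = 876192407/298431895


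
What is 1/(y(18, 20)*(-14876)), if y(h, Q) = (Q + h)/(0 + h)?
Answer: -9/282644 ≈ -3.1842e-5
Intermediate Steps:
y(h, Q) = (Q + h)/h
1/(y(18, 20)*(-14876)) = 1/(((20 + 18)/18)*(-14876)) = 1/(((1/18)*38)*(-14876)) = 1/((19/9)*(-14876)) = 1/(-282644/9) = -9/282644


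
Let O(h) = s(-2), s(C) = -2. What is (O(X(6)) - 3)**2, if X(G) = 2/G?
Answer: 25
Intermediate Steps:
O(h) = -2
(O(X(6)) - 3)**2 = (-2 - 3)**2 = (-5)**2 = 25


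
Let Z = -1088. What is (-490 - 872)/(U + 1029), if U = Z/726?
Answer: -494406/372983 ≈ -1.3255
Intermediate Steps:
U = -544/363 (U = -1088/726 = -1088*1/726 = -544/363 ≈ -1.4986)
(-490 - 872)/(U + 1029) = (-490 - 872)/(-544/363 + 1029) = -1362/372983/363 = -1362*363/372983 = -494406/372983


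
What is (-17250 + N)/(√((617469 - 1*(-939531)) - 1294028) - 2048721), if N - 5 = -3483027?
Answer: 7171080752112/4197257472869 + 7000544*√65743/4197257472869 ≈ 1.7089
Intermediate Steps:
N = -3483022 (N = 5 - 3483027 = -3483022)
(-17250 + N)/(√((617469 - 1*(-939531)) - 1294028) - 2048721) = (-17250 - 3483022)/(√((617469 - 1*(-939531)) - 1294028) - 2048721) = -3500272/(√((617469 + 939531) - 1294028) - 2048721) = -3500272/(√(1557000 - 1294028) - 2048721) = -3500272/(√262972 - 2048721) = -3500272/(2*√65743 - 2048721) = -3500272/(-2048721 + 2*√65743)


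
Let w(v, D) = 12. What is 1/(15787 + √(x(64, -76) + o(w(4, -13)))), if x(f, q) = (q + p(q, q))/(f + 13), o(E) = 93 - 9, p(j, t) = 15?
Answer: 1215599/19190655006 - √493339/19190655006 ≈ 6.3307e-5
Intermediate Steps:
o(E) = 84
x(f, q) = (15 + q)/(13 + f) (x(f, q) = (q + 15)/(f + 13) = (15 + q)/(13 + f))
1/(15787 + √(x(64, -76) + o(w(4, -13)))) = 1/(15787 + √((15 - 76)/(13 + 64) + 84)) = 1/(15787 + √(-61/77 + 84)) = 1/(15787 + √(6407/77)) = 1/(15787 + √493339/77)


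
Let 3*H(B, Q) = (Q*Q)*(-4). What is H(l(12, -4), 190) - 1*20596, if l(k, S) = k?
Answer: -206188/3 ≈ -68729.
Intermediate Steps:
H(B, Q) = -4*Q²/3 (H(B, Q) = ((Q*Q)*(-4))/3 = (Q²*(-4))/3 = (-4*Q²)/3 = -4*Q²/3)
H(l(12, -4), 190) - 1*20596 = -4/3*190² - 1*20596 = -4/3*36100 - 20596 = -144400/3 - 20596 = -206188/3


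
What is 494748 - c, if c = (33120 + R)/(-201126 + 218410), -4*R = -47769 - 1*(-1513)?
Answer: 2137794937/4321 ≈ 4.9475e+5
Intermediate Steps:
R = 11564 (R = -(-47769 - 1*(-1513))/4 = -(-47769 + 1513)/4 = -1/4*(-46256) = 11564)
c = 11171/4321 (c = (33120 + 11564)/(-201126 + 218410) = 44684/17284 = 44684*(1/17284) = 11171/4321 ≈ 2.5853)
494748 - c = 494748 - 1*11171/4321 = 494748 - 11171/4321 = 2137794937/4321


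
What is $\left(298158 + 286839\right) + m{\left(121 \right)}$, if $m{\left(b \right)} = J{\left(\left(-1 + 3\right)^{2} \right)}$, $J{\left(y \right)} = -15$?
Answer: $584982$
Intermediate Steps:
$m{\left(b \right)} = -15$
$\left(298158 + 286839\right) + m{\left(121 \right)} = \left(298158 + 286839\right) - 15 = 584997 - 15 = 584982$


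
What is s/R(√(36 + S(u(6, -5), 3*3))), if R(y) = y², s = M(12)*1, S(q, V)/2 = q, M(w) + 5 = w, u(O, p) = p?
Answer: 7/26 ≈ 0.26923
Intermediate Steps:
M(w) = -5 + w
S(q, V) = 2*q
s = 7 (s = (-5 + 12)*1 = 7*1 = 7)
s/R(√(36 + S(u(6, -5), 3*3))) = 7/((√(36 + 2*(-5)))²) = 7/((√(36 - 10))²) = 7/((√26)²) = 7/26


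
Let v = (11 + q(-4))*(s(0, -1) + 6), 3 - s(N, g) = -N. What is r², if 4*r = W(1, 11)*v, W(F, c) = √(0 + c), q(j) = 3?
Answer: 43659/4 ≈ 10915.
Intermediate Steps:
s(N, g) = 3 + N (s(N, g) = 3 - (-1)*N = 3 + N)
W(F, c) = √c
v = 126 (v = (11 + 3)*((3 + 0) + 6) = 14*(3 + 6) = 14*9 = 126)
r = 63*√11/2 (r = (√11*126)/4 = (126*√11)/4 = 63*√11/2 ≈ 104.47)
r² = (63*√11/2)² = 43659/4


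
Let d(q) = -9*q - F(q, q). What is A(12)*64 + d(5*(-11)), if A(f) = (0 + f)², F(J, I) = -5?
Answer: 9716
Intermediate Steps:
A(f) = f²
d(q) = 5 - 9*q (d(q) = -9*q - 1*(-5) = -9*q + 5 = 5 - 9*q)
A(12)*64 + d(5*(-11)) = 12²*64 + (5 - 45*(-11)) = 144*64 + (5 - 9*(-55)) = 9216 + (5 + 495) = 9216 + 500 = 9716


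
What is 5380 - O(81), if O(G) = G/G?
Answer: 5379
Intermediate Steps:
O(G) = 1
5380 - O(81) = 5380 - 1*1 = 5380 - 1 = 5379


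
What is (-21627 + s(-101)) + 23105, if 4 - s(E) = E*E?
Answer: -8719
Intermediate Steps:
s(E) = 4 - E² (s(E) = 4 - E*E = 4 - E²)
(-21627 + s(-101)) + 23105 = (-21627 + (4 - 1*(-101)²)) + 23105 = (-21627 + (4 - 1*10201)) + 23105 = (-21627 + (4 - 10201)) + 23105 = (-21627 - 10197) + 23105 = -31824 + 23105 = -8719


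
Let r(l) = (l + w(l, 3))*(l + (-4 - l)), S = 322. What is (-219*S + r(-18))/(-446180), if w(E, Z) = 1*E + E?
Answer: 35151/223090 ≈ 0.15756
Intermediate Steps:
w(E, Z) = 2*E (w(E, Z) = E + E = 2*E)
r(l) = -12*l (r(l) = (l + 2*l)*(l + (-4 - l)) = (3*l)*(-4) = -12*l)
(-219*S + r(-18))/(-446180) = (-219*322 - 12*(-18))/(-446180) = (-70518 + 216)*(-1/446180) = -70302*(-1/446180) = 35151/223090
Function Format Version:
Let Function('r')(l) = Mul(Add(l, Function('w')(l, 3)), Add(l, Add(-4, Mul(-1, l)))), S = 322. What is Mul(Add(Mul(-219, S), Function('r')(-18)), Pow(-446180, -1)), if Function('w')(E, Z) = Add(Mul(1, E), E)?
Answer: Rational(35151, 223090) ≈ 0.15756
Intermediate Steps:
Function('w')(E, Z) = Mul(2, E) (Function('w')(E, Z) = Add(E, E) = Mul(2, E))
Function('r')(l) = Mul(-12, l) (Function('r')(l) = Mul(Add(l, Mul(2, l)), Add(l, Add(-4, Mul(-1, l)))) = Mul(Mul(3, l), -4) = Mul(-12, l))
Mul(Add(Mul(-219, S), Function('r')(-18)), Pow(-446180, -1)) = Mul(Add(Mul(-219, 322), Mul(-12, -18)), Pow(-446180, -1)) = Mul(Add(-70518, 216), Rational(-1, 446180)) = Mul(-70302, Rational(-1, 446180)) = Rational(35151, 223090)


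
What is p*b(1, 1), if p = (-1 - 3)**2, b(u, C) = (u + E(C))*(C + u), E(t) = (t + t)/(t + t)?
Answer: 64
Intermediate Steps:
E(t) = 1 (E(t) = (2*t)/((2*t)) = (2*t)*(1/(2*t)) = 1)
b(u, C) = (1 + u)*(C + u) (b(u, C) = (u + 1)*(C + u) = (1 + u)*(C + u))
p = 16 (p = (-4)**2 = 16)
p*b(1, 1) = 16*(1 + 1 + 1**2 + 1*1) = 16*(1 + 1 + 1 + 1) = 16*4 = 64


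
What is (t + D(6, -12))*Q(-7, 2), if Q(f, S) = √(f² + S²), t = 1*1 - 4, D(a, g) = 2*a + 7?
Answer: 16*√53 ≈ 116.48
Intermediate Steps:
D(a, g) = 7 + 2*a
t = -3 (t = 1 - 4 = -3)
Q(f, S) = √(S² + f²)
(t + D(6, -12))*Q(-7, 2) = (-3 + (7 + 2*6))*√(2² + (-7)²) = (-3 + (7 + 12))*√(4 + 49) = (-3 + 19)*√53 = 16*√53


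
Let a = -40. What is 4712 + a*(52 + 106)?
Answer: -1608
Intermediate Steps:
4712 + a*(52 + 106) = 4712 - 40*(52 + 106) = 4712 - 40*158 = 4712 - 6320 = -1608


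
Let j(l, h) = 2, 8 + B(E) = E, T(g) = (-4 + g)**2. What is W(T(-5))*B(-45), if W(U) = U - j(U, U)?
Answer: -4187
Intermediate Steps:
B(E) = -8 + E
W(U) = -2 + U (W(U) = U - 1*2 = U - 2 = -2 + U)
W(T(-5))*B(-45) = (-2 + (-4 - 5)**2)*(-8 - 45) = (-2 + (-9)**2)*(-53) = (-2 + 81)*(-53) = 79*(-53) = -4187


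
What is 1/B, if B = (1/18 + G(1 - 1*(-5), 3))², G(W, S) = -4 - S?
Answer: 324/15625 ≈ 0.020736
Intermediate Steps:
B = 15625/324 (B = (1/18 + (-4 - 1*3))² = (1/18 + (-4 - 3))² = (1/18 - 7)² = (-125/18)² = 15625/324 ≈ 48.225)
1/B = 1/(15625/324) = 324/15625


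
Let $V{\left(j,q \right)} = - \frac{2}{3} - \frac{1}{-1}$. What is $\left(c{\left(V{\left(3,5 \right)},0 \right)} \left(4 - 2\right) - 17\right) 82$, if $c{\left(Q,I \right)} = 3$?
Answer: $-902$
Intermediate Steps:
$V{\left(j,q \right)} = \frac{1}{3}$ ($V{\left(j,q \right)} = \left(-2\right) \frac{1}{3} - -1 = - \frac{2}{3} + 1 = \frac{1}{3}$)
$\left(c{\left(V{\left(3,5 \right)},0 \right)} \left(4 - 2\right) - 17\right) 82 = \left(3 \left(4 - 2\right) - 17\right) 82 = \left(3 \cdot 2 - 17\right) 82 = \left(6 - 17\right) 82 = \left(-11\right) 82 = -902$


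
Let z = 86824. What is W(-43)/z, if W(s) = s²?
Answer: 1849/86824 ≈ 0.021296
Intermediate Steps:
W(-43)/z = (-43)²/86824 = 1849*(1/86824) = 1849/86824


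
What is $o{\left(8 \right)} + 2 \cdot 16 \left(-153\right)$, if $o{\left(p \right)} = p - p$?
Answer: $-4896$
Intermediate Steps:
$o{\left(p \right)} = 0$
$o{\left(8 \right)} + 2 \cdot 16 \left(-153\right) = 0 + 2 \cdot 16 \left(-153\right) = 0 + 32 \left(-153\right) = 0 - 4896 = -4896$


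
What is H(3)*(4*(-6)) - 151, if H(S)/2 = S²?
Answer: -583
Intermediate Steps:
H(S) = 2*S²
H(3)*(4*(-6)) - 151 = (2*3²)*(4*(-6)) - 151 = (2*9)*(-24) - 151 = 18*(-24) - 151 = -432 - 151 = -583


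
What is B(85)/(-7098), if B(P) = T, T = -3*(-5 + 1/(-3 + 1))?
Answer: -11/4732 ≈ -0.0023246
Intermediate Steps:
T = 33/2 (T = -3*(-5 + 1/(-2)) = -3*(-5 - ½) = -3*(-11/2) = 33/2 ≈ 16.500)
B(P) = 33/2
B(85)/(-7098) = (33/2)/(-7098) = (33/2)*(-1/7098) = -11/4732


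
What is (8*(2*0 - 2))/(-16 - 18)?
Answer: 8/17 ≈ 0.47059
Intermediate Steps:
(8*(2*0 - 2))/(-16 - 18) = (8*(0 - 2))/(-34) = (8*(-2))*(-1/34) = -16*(-1/34) = 8/17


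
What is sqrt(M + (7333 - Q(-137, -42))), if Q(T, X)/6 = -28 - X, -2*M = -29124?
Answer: sqrt(21811) ≈ 147.69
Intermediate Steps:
M = 14562 (M = -1/2*(-29124) = 14562)
Q(T, X) = -168 - 6*X (Q(T, X) = 6*(-28 - X) = -168 - 6*X)
sqrt(M + (7333 - Q(-137, -42))) = sqrt(14562 + (7333 - (-168 - 6*(-42)))) = sqrt(14562 + (7333 - (-168 + 252))) = sqrt(14562 + (7333 - 1*84)) = sqrt(14562 + (7333 - 84)) = sqrt(14562 + 7249) = sqrt(21811)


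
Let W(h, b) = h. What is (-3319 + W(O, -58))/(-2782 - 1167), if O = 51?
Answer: 3268/3949 ≈ 0.82755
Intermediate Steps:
(-3319 + W(O, -58))/(-2782 - 1167) = (-3319 + 51)/(-2782 - 1167) = -3268/(-3949) = -3268*(-1/3949) = 3268/3949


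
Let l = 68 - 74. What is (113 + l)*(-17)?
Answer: -1819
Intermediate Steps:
l = -6
(113 + l)*(-17) = (113 - 6)*(-17) = 107*(-17) = -1819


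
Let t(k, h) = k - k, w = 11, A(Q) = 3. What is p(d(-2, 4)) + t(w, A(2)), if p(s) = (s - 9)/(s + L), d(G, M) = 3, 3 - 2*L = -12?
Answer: -4/7 ≈ -0.57143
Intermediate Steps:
L = 15/2 (L = 3/2 - 1/2*(-12) = 3/2 + 6 = 15/2 ≈ 7.5000)
t(k, h) = 0
p(s) = (-9 + s)/(15/2 + s) (p(s) = (s - 9)/(s + 15/2) = (-9 + s)/(15/2 + s))
p(d(-2, 4)) + t(w, A(2)) = 2*(-9 + 3)/(15 + 2*3) + 0 = 2*(-6)/(15 + 6) + 0 = 2*(-6)/21 + 0 = 2*(1/21)*(-6) + 0 = -4/7 + 0 = -4/7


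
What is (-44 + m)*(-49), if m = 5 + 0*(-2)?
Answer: 1911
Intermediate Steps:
m = 5 (m = 5 + 0 = 5)
(-44 + m)*(-49) = (-44 + 5)*(-49) = -39*(-49) = 1911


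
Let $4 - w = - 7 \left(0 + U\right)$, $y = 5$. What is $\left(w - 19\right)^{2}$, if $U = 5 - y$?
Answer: $225$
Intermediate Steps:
$U = 0$ ($U = 5 - 5 = 0$)
$w = 4$ ($w = 4 - - 7 \left(0 + 0\right) = 4 - \left(-7\right) 0 = 4 - 0 = 4 + 0 = 4$)
$\left(w - 19\right)^{2} = \left(4 - 19\right)^{2} = \left(-15\right)^{2} = 225$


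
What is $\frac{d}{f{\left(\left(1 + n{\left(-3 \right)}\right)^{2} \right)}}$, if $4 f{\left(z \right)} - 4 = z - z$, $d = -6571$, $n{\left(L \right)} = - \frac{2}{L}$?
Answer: $-6571$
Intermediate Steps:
$f{\left(z \right)} = 1$ ($f{\left(z \right)} = 1 + \frac{z - z}{4} = 1 + \frac{1}{4} \cdot 0 = 1 + 0 = 1$)
$\frac{d}{f{\left(\left(1 + n{\left(-3 \right)}\right)^{2} \right)}} = - \frac{6571}{1} = \left(-6571\right) 1 = -6571$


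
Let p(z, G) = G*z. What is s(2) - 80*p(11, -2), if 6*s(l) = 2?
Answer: 5281/3 ≈ 1760.3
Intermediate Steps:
s(l) = ⅓ (s(l) = (⅙)*2 = ⅓)
s(2) - 80*p(11, -2) = ⅓ - (-160)*11 = ⅓ - 80*(-22) = ⅓ + 1760 = 5281/3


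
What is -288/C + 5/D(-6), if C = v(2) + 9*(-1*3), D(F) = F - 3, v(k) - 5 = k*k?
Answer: 139/9 ≈ 15.444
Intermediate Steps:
v(k) = 5 + k**2 (v(k) = 5 + k*k = 5 + k**2)
D(F) = -3 + F
C = -18 (C = (5 + 2**2) + 9*(-1*3) = (5 + 4) + 9*(-3) = 9 - 27 = -18)
-288/C + 5/D(-6) = -288/(-18) + 5/(-3 - 6) = -288*(-1/18) + 5/(-9) = 16 + 5*(-1/9) = 16 - 5/9 = 139/9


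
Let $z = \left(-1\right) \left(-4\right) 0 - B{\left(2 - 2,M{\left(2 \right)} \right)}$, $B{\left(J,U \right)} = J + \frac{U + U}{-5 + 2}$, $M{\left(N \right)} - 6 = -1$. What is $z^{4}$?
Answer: $\frac{10000}{81} \approx 123.46$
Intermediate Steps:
$M{\left(N \right)} = 5$ ($M{\left(N \right)} = 6 - 1 = 5$)
$B{\left(J,U \right)} = J - \frac{2 U}{3}$ ($B{\left(J,U \right)} = J + \frac{2 U}{-3} = J + 2 U \left(- \frac{1}{3}\right) = J - \frac{2 U}{3}$)
$z = \frac{10}{3}$ ($z = \left(-1\right) \left(-4\right) 0 - \left(\left(2 - 2\right) - \frac{10}{3}\right) = 4 \cdot 0 - \left(0 - \frac{10}{3}\right) = 0 - - \frac{10}{3} = 0 + \frac{10}{3} = \frac{10}{3} \approx 3.3333$)
$z^{4} = \left(\frac{10}{3}\right)^{4} = \frac{10000}{81}$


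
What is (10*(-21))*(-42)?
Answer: 8820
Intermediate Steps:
(10*(-21))*(-42) = -210*(-42) = 8820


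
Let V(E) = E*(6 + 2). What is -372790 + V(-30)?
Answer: -373030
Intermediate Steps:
V(E) = 8*E (V(E) = E*8 = 8*E)
-372790 + V(-30) = -372790 + 8*(-30) = -372790 - 240 = -373030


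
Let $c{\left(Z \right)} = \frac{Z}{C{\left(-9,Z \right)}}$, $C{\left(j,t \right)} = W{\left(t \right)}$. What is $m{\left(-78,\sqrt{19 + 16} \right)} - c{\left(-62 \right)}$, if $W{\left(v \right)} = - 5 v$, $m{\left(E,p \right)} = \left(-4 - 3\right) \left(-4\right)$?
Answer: $\frac{141}{5} \approx 28.2$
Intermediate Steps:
$m{\left(E,p \right)} = 28$ ($m{\left(E,p \right)} = \left(-7\right) \left(-4\right) = 28$)
$C{\left(j,t \right)} = - 5 t$
$c{\left(Z \right)} = - \frac{1}{5}$ ($c{\left(Z \right)} = \frac{Z}{\left(-5\right) Z} = Z \left(- \frac{1}{5 Z}\right) = - \frac{1}{5}$)
$m{\left(-78,\sqrt{19 + 16} \right)} - c{\left(-62 \right)} = 28 - - \frac{1}{5} = 28 + \frac{1}{5} = \frac{141}{5}$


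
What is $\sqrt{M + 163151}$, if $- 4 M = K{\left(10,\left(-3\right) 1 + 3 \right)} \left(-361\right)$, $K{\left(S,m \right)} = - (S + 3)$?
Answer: $\frac{\sqrt{647911}}{2} \approx 402.46$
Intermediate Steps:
$K{\left(S,m \right)} = -3 - S$ ($K{\left(S,m \right)} = - (3 + S) = -3 - S$)
$M = - \frac{4693}{4}$ ($M = - \frac{\left(-3 - 10\right) \left(-361\right)}{4} = - \frac{\left(-13\right) \left(-361\right)}{4} = \left(- \frac{1}{4}\right) 4693 = - \frac{4693}{4} \approx -1173.3$)
$\sqrt{M + 163151} = \sqrt{- \frac{4693}{4} + 163151} = \sqrt{\frac{647911}{4}} = \frac{\sqrt{647911}}{2}$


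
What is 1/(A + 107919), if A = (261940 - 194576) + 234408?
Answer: 1/409691 ≈ 2.4409e-6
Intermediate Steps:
A = 301772 (A = 67364 + 234408 = 301772)
1/(A + 107919) = 1/(301772 + 107919) = 1/409691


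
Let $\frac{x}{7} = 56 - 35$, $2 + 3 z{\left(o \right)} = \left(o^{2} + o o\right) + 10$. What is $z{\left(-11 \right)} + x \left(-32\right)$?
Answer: $- \frac{13862}{3} \approx -4620.7$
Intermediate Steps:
$z{\left(o \right)} = \frac{8}{3} + \frac{2 o^{2}}{3}$ ($z{\left(o \right)} = - \frac{2}{3} + \frac{\left(o^{2} + o o\right) + 10}{3} = - \frac{2}{3} + \frac{\left(o^{2} + o^{2}\right) + 10}{3} = - \frac{2}{3} + \frac{2 o^{2} + 10}{3} = - \frac{2}{3} + \frac{10 + 2 o^{2}}{3} = - \frac{2}{3} + \left(\frac{10}{3} + \frac{2 o^{2}}{3}\right) = \frac{8}{3} + \frac{2 o^{2}}{3}$)
$x = 147$ ($x = 7 \left(56 - 35\right) = 7 \cdot 21 = 147$)
$z{\left(-11 \right)} + x \left(-32\right) = \left(\frac{8}{3} + \frac{2 \left(-11\right)^{2}}{3}\right) + 147 \left(-32\right) = \left(\frac{8}{3} + \frac{2}{3} \cdot 121\right) - 4704 = \left(\frac{8}{3} + \frac{242}{3}\right) - 4704 = \frac{250}{3} - 4704 = - \frac{13862}{3}$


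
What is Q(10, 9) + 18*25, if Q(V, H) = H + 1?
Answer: 460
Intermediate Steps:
Q(V, H) = 1 + H
Q(10, 9) + 18*25 = (1 + 9) + 18*25 = 10 + 450 = 460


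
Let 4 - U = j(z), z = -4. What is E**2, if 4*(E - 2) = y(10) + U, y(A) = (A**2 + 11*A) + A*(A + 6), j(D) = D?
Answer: 37249/4 ≈ 9312.3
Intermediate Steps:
U = 8 (U = 4 - 1*(-4) = 4 + 4 = 8)
y(A) = A**2 + 11*A + A*(6 + A) (y(A) = (A**2 + 11*A) + A*(6 + A) = A**2 + 11*A + A*(6 + A))
E = 193/2 (E = 2 + (10*(17 + 2*10) + 8)/4 = 2 + (10*(17 + 20) + 8)/4 = 2 + (10*37 + 8)/4 = 2 + (370 + 8)/4 = 2 + (1/4)*378 = 2 + 189/2 = 193/2 ≈ 96.500)
E**2 = (193/2)**2 = 37249/4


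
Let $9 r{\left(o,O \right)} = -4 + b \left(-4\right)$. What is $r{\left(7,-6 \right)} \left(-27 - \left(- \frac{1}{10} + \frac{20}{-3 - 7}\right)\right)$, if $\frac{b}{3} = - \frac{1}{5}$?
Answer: $\frac{332}{75} \approx 4.4267$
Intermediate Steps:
$b = - \frac{3}{5}$ ($b = 3 \left(- \frac{1}{5}\right) = - \frac{3}{5} \approx -0.6$)
$r{\left(o,O \right)} = - \frac{8}{45}$ ($r{\left(o,O \right)} = \frac{-4 - - \frac{12}{5}}{9} = \frac{-4 + \frac{12}{5}}{9} = \frac{1}{9} \left(- \frac{8}{5}\right) = - \frac{8}{45}$)
$r{\left(7,-6 \right)} \left(-27 - \left(- \frac{1}{10} + \frac{20}{-3 - 7}\right)\right) = - \frac{8 \left(-27 - \left(- \frac{1}{10} + \frac{20}{-3 - 7}\right)\right)}{45} = - \frac{8 \left(-27 - \left(- \frac{1}{10} + \frac{20}{-10}\right)\right)}{45} = - \frac{8 \left(-27 + \left(\frac{1}{10} - -2\right)\right)}{45} = - \frac{8 \left(-27 + \left(\frac{1}{10} + 2\right)\right)}{45} = - \frac{8 \left(-27 + \frac{21}{10}\right)}{45} = \left(- \frac{8}{45}\right) \left(- \frac{249}{10}\right) = \frac{332}{75}$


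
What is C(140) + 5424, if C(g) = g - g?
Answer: 5424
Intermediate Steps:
C(g) = 0
C(140) + 5424 = 0 + 5424 = 5424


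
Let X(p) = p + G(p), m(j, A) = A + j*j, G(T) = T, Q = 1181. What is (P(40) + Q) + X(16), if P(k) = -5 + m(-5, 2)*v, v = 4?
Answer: 1316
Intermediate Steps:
m(j, A) = A + j²
X(p) = 2*p (X(p) = p + p = 2*p)
P(k) = 103 (P(k) = -5 + (2 + (-5)²)*4 = -5 + (2 + 25)*4 = -5 + 27*4 = -5 + 108 = 103)
(P(40) + Q) + X(16) = (103 + 1181) + 2*16 = 1284 + 32 = 1316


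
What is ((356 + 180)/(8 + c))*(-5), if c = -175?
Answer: 2680/167 ≈ 16.048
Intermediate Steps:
((356 + 180)/(8 + c))*(-5) = ((356 + 180)/(8 - 175))*(-5) = (536/(-167))*(-5) = (536*(-1/167))*(-5) = -536/167*(-5) = 2680/167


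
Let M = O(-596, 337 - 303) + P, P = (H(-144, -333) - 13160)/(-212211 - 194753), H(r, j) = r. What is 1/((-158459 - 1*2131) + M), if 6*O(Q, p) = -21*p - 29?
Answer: -610446/98107096747 ≈ -6.2222e-6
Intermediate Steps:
O(Q, p) = -29/6 - 7*p/2 (O(Q, p) = (-21*p - 29)/6 = (-29 - 21*p)/6 = -29/6 - 7*p/2)
P = 3326/101741 (P = (-144 - 13160)/(-212211 - 194753) = -13304/(-406964) = -13304*(-1/406964) = 3326/101741 ≈ 0.032691)
M = -75573607/610446 (M = (-29/6 - 7*(337 - 303)/2) + 3326/101741 = (-29/6 - 7/2*34) + 3326/101741 = (-29/6 - 119) + 3326/101741 = -743/6 + 3326/101741 = -75573607/610446 ≈ -123.80)
1/((-158459 - 1*2131) + M) = 1/((-158459 - 1*2131) - 75573607/610446) = 1/((-158459 - 2131) - 75573607/610446) = 1/(-160590 - 75573607/610446) = 1/(-98107096747/610446) = -610446/98107096747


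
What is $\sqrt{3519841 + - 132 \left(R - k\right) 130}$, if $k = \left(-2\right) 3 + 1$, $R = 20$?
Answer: $13 \sqrt{18289} \approx 1758.1$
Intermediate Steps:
$k = -5$ ($k = -6 + 1 = -5$)
$\sqrt{3519841 + - 132 \left(R - k\right) 130} = \sqrt{3519841 + - 132 \left(20 - -5\right) 130} = \sqrt{3519841 + - 132 \left(20 + 5\right) 130} = \sqrt{3519841 + \left(-132\right) 25 \cdot 130} = \sqrt{3519841 - 429000} = \sqrt{3090841} = 13 \sqrt{18289}$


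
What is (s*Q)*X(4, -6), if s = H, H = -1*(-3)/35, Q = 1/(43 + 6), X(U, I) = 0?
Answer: 0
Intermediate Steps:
Q = 1/49 ≈ 0.020408
H = 3/35 (H = 3*(1/35) = 3/35 ≈ 0.085714)
s = 3/35 ≈ 0.085714
(s*Q)*X(4, -6) = ((3/35)*(1/49))*0 = (3/1715)*0 = 0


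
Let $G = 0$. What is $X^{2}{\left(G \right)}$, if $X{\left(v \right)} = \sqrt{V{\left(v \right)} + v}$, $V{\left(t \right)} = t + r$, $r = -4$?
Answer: $-4$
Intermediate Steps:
$V{\left(t \right)} = -4 + t$ ($V{\left(t \right)} = t - 4 = -4 + t$)
$X{\left(v \right)} = \sqrt{-4 + 2 v}$ ($X{\left(v \right)} = \sqrt{\left(-4 + v\right) + v} = \sqrt{-4 + 2 v}$)
$X^{2}{\left(G \right)} = \left(\sqrt{-4 + 2 \cdot 0}\right)^{2} = \left(\sqrt{-4 + 0}\right)^{2} = \left(\sqrt{-4}\right)^{2} = \left(2 i\right)^{2} = -4$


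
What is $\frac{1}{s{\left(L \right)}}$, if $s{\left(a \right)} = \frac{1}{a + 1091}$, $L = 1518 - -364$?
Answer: $2973$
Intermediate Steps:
$L = 1882$ ($L = 1518 + 364 = 1882$)
$s{\left(a \right)} = \frac{1}{1091 + a}$
$\frac{1}{s{\left(L \right)}} = \frac{1}{\frac{1}{1091 + 1882}} = \frac{1}{\frac{1}{2973}} = 2973$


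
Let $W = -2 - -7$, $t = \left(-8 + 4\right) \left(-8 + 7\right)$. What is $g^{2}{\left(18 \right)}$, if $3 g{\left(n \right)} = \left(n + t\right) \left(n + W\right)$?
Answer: $\frac{256036}{9} \approx 28448.0$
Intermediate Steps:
$t = 4$ ($t = \left(-4\right) \left(-1\right) = 4$)
$W = 5$ ($W = -2 + 7 = 5$)
$g{\left(n \right)} = \frac{\left(4 + n\right) \left(5 + n\right)}{3}$ ($g{\left(n \right)} = \frac{\left(n + 4\right) \left(n + 5\right)}{3} = \frac{\left(4 + n\right) \left(5 + n\right)}{3}$)
$g^{2}{\left(18 \right)} = \left(\frac{20}{3} + 3 \cdot 18 + \frac{18^{2}}{3}\right)^{2} = \left(\frac{20}{3} + 54 + \frac{1}{3} \cdot 324\right)^{2} = \left(\frac{20}{3} + 54 + 108\right)^{2} = \left(\frac{506}{3}\right)^{2} = \frac{256036}{9}$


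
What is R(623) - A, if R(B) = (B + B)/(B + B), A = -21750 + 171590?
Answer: -149839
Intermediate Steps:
A = 149840
R(B) = 1 (R(B) = (2*B)/((2*B)) = (2*B)*(1/(2*B)) = 1)
R(623) - A = 1 - 1*149840 = 1 - 149840 = -149839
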